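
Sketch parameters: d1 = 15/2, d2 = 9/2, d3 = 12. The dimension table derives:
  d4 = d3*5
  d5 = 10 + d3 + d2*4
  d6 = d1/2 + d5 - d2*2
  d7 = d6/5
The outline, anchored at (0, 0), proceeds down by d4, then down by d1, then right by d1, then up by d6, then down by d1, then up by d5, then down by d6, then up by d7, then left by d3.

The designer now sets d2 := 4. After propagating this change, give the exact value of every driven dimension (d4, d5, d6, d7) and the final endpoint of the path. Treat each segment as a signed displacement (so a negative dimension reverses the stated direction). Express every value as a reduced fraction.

d4 = 60
d5 = 38
d6 = 135/4
d7 = 27/4
endpoint = (-9/2, -121/4)

Apply edit: d2 := 4
  d4 = d3*5 = 60
  d5 = 10 + d3 + d2*4 = 38
  d6 = d1/2 + d5 - d2*2 = 135/4
  d7 = d6/5 = 27/4
Walk from origin (0, 0):
  seg 1: down by d4 = 60 → (0, -60)
  seg 2: down by d1 = 15/2 → (0, -135/2)
  seg 3: right by d1 = 15/2 → (15/2, -135/2)
  seg 4: up by d6 = 135/4 → (15/2, -135/4)
  seg 5: down by d1 = 15/2 → (15/2, -165/4)
  seg 6: up by d5 = 38 → (15/2, -13/4)
  seg 7: down by d6 = 135/4 → (15/2, -37)
  seg 8: up by d7 = 27/4 → (15/2, -121/4)
  seg 9: left by d3 = 12 → (-9/2, -121/4)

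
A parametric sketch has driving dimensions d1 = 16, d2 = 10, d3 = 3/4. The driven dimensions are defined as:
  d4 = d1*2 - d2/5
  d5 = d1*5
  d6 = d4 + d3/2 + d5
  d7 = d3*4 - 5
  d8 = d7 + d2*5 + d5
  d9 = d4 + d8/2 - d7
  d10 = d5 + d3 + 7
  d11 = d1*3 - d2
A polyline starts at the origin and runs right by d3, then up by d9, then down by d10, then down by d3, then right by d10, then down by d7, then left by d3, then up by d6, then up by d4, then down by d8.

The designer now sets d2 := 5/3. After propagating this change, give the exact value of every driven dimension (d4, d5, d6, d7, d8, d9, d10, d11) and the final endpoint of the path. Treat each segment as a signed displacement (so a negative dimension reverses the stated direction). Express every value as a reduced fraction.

Apply edit: d2 := 5/3
  d4 = d1*2 - d2/5 = 95/3
  d5 = d1*5 = 80
  d6 = d4 + d3/2 + d5 = 2689/24
  d7 = d3*4 - 5 = -2
  d8 = d7 + d2*5 + d5 = 259/3
  d9 = d4 + d8/2 - d7 = 461/6
  d10 = d5 + d3 + 7 = 351/4
  d11 = d1*3 - d2 = 139/3
Walk from origin (0, 0):
  seg 1: right by d3 = 3/4 → (3/4, 0)
  seg 2: up by d9 = 461/6 → (3/4, 461/6)
  seg 3: down by d10 = 351/4 → (3/4, -131/12)
  seg 4: down by d3 = 3/4 → (3/4, -35/3)
  seg 5: right by d10 = 351/4 → (177/2, -35/3)
  seg 6: down by d7 = -2 → (177/2, -29/3)
  seg 7: left by d3 = 3/4 → (351/4, -29/3)
  seg 8: up by d6 = 2689/24 → (351/4, 819/8)
  seg 9: up by d4 = 95/3 → (351/4, 3217/24)
  seg 10: down by d8 = 259/3 → (351/4, 1145/24)

d4 = 95/3
d5 = 80
d6 = 2689/24
d7 = -2
d8 = 259/3
d9 = 461/6
d10 = 351/4
d11 = 139/3
endpoint = (351/4, 1145/24)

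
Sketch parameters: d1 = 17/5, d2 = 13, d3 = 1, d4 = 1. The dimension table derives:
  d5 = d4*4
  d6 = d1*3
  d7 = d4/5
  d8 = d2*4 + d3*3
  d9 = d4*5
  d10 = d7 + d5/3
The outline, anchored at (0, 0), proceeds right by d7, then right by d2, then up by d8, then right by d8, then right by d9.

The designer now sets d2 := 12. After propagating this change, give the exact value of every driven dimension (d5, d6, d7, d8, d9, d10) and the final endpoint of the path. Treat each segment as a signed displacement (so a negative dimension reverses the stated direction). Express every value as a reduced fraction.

Apply edit: d2 := 12
  d5 = d4*4 = 4
  d6 = d1*3 = 51/5
  d7 = d4/5 = 1/5
  d8 = d2*4 + d3*3 = 51
  d9 = d4*5 = 5
  d10 = d7 + d5/3 = 23/15
Walk from origin (0, 0):
  seg 1: right by d7 = 1/5 → (1/5, 0)
  seg 2: right by d2 = 12 → (61/5, 0)
  seg 3: up by d8 = 51 → (61/5, 51)
  seg 4: right by d8 = 51 → (316/5, 51)
  seg 5: right by d9 = 5 → (341/5, 51)

d5 = 4
d6 = 51/5
d7 = 1/5
d8 = 51
d9 = 5
d10 = 23/15
endpoint = (341/5, 51)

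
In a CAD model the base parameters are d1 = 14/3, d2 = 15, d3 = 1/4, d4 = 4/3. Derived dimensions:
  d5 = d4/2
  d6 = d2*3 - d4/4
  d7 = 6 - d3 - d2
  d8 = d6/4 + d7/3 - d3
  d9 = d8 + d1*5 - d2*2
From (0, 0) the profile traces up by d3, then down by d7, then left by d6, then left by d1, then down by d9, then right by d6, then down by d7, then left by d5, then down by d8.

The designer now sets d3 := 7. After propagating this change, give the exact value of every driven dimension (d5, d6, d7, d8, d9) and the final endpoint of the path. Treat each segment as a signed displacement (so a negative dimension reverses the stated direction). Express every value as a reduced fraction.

d5 = 2/3
d6 = 134/3
d7 = -16
d8 = -7/6
d9 = -47/6
endpoint = (-16/3, 48)

Apply edit: d3 := 7
  d5 = d4/2 = 2/3
  d6 = d2*3 - d4/4 = 134/3
  d7 = 6 - d3 - d2 = -16
  d8 = d6/4 + d7/3 - d3 = -7/6
  d9 = d8 + d1*5 - d2*2 = -47/6
Walk from origin (0, 0):
  seg 1: up by d3 = 7 → (0, 7)
  seg 2: down by d7 = -16 → (0, 23)
  seg 3: left by d6 = 134/3 → (-134/3, 23)
  seg 4: left by d1 = 14/3 → (-148/3, 23)
  seg 5: down by d9 = -47/6 → (-148/3, 185/6)
  seg 6: right by d6 = 134/3 → (-14/3, 185/6)
  seg 7: down by d7 = -16 → (-14/3, 281/6)
  seg 8: left by d5 = 2/3 → (-16/3, 281/6)
  seg 9: down by d8 = -7/6 → (-16/3, 48)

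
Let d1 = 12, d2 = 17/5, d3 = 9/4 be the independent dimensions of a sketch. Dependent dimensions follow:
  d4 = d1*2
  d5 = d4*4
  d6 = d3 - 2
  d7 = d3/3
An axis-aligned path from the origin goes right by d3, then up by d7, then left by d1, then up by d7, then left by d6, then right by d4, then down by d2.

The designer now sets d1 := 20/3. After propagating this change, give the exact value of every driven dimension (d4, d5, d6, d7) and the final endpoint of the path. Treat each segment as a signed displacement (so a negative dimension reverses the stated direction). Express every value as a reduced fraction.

Apply edit: d1 := 20/3
  d4 = d1*2 = 40/3
  d5 = d4*4 = 160/3
  d6 = d3 - 2 = 1/4
  d7 = d3/3 = 3/4
Walk from origin (0, 0):
  seg 1: right by d3 = 9/4 → (9/4, 0)
  seg 2: up by d7 = 3/4 → (9/4, 3/4)
  seg 3: left by d1 = 20/3 → (-53/12, 3/4)
  seg 4: up by d7 = 3/4 → (-53/12, 3/2)
  seg 5: left by d6 = 1/4 → (-14/3, 3/2)
  seg 6: right by d4 = 40/3 → (26/3, 3/2)
  seg 7: down by d2 = 17/5 → (26/3, -19/10)

d4 = 40/3
d5 = 160/3
d6 = 1/4
d7 = 3/4
endpoint = (26/3, -19/10)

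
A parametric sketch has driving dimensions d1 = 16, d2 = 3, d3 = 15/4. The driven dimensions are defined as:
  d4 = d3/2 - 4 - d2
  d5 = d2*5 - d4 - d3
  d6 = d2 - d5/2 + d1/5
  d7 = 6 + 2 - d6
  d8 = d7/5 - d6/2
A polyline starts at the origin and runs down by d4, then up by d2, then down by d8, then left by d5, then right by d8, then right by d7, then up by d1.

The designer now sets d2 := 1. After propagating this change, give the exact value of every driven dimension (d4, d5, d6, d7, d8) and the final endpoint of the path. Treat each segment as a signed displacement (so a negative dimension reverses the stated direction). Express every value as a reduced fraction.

d4 = -25/8
d5 = 35/8
d6 = 161/80
d7 = 479/80
d8 = 153/800
endpoint = (1443/800, 15947/800)

Apply edit: d2 := 1
  d4 = d3/2 - 4 - d2 = -25/8
  d5 = d2*5 - d4 - d3 = 35/8
  d6 = d2 - d5/2 + d1/5 = 161/80
  d7 = 6 + 2 - d6 = 479/80
  d8 = d7/5 - d6/2 = 153/800
Walk from origin (0, 0):
  seg 1: down by d4 = -25/8 → (0, 25/8)
  seg 2: up by d2 = 1 → (0, 33/8)
  seg 3: down by d8 = 153/800 → (0, 3147/800)
  seg 4: left by d5 = 35/8 → (-35/8, 3147/800)
  seg 5: right by d8 = 153/800 → (-3347/800, 3147/800)
  seg 6: right by d7 = 479/80 → (1443/800, 3147/800)
  seg 7: up by d1 = 16 → (1443/800, 15947/800)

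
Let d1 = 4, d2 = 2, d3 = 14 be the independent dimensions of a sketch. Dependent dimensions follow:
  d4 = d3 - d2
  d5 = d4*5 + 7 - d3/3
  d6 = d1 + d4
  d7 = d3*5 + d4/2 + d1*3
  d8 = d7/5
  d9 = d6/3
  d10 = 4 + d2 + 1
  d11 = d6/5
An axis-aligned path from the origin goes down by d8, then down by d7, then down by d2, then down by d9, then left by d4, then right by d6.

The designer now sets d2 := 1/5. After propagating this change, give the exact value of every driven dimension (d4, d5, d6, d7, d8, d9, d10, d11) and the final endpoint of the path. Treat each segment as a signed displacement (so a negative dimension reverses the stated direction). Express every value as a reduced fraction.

d4 = 69/5
d5 = 214/3
d6 = 89/5
d7 = 889/10
d8 = 889/50
d9 = 89/15
d10 = 26/5
d11 = 89/25
endpoint = (4, -8461/75)

Apply edit: d2 := 1/5
  d4 = d3 - d2 = 69/5
  d5 = d4*5 + 7 - d3/3 = 214/3
  d6 = d1 + d4 = 89/5
  d7 = d3*5 + d4/2 + d1*3 = 889/10
  d8 = d7/5 = 889/50
  d9 = d6/3 = 89/15
  d10 = 4 + d2 + 1 = 26/5
  d11 = d6/5 = 89/25
Walk from origin (0, 0):
  seg 1: down by d8 = 889/50 → (0, -889/50)
  seg 2: down by d7 = 889/10 → (0, -2667/25)
  seg 3: down by d2 = 1/5 → (0, -2672/25)
  seg 4: down by d9 = 89/15 → (0, -8461/75)
  seg 5: left by d4 = 69/5 → (-69/5, -8461/75)
  seg 6: right by d6 = 89/5 → (4, -8461/75)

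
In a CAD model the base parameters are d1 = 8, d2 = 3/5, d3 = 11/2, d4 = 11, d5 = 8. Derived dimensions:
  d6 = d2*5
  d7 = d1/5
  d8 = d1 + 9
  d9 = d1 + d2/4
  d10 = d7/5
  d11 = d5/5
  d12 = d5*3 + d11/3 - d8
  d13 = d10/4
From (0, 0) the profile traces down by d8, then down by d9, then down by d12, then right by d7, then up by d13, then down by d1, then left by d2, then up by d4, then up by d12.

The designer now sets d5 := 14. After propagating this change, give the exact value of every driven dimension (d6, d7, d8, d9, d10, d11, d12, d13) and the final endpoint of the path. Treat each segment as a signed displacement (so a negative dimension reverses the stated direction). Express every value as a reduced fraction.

Apply edit: d5 := 14
  d6 = d2*5 = 3
  d7 = d1/5 = 8/5
  d8 = d1 + 9 = 17
  d9 = d1 + d2/4 = 163/20
  d10 = d7/5 = 8/25
  d11 = d5/5 = 14/5
  d12 = d5*3 + d11/3 - d8 = 389/15
  d13 = d10/4 = 2/25
Walk from origin (0, 0):
  seg 1: down by d8 = 17 → (0, -17)
  seg 2: down by d9 = 163/20 → (0, -503/20)
  seg 3: down by d12 = 389/15 → (0, -613/12)
  seg 4: right by d7 = 8/5 → (8/5, -613/12)
  seg 5: up by d13 = 2/25 → (8/5, -15301/300)
  seg 6: down by d1 = 8 → (8/5, -17701/300)
  seg 7: left by d2 = 3/5 → (1, -17701/300)
  seg 8: up by d4 = 11 → (1, -14401/300)
  seg 9: up by d12 = 389/15 → (1, -2207/100)

d6 = 3
d7 = 8/5
d8 = 17
d9 = 163/20
d10 = 8/25
d11 = 14/5
d12 = 389/15
d13 = 2/25
endpoint = (1, -2207/100)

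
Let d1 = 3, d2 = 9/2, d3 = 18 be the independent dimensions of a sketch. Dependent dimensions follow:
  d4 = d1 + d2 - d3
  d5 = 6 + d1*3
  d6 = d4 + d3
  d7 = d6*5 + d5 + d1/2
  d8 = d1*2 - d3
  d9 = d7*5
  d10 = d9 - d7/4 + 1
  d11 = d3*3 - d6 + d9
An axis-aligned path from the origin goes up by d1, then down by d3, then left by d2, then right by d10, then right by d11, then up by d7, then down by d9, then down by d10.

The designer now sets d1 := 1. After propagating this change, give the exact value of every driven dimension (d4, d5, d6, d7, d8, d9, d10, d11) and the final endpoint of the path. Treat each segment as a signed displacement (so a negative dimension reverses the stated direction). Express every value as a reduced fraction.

d4 = -25/2
d5 = 9
d6 = 11/2
d7 = 37
d8 = -16
d9 = 185
d10 = 707/4
d11 = 467/2
endpoint = (1623/4, -1367/4)

Apply edit: d1 := 1
  d4 = d1 + d2 - d3 = -25/2
  d5 = 6 + d1*3 = 9
  d6 = d4 + d3 = 11/2
  d7 = d6*5 + d5 + d1/2 = 37
  d8 = d1*2 - d3 = -16
  d9 = d7*5 = 185
  d10 = d9 - d7/4 + 1 = 707/4
  d11 = d3*3 - d6 + d9 = 467/2
Walk from origin (0, 0):
  seg 1: up by d1 = 1 → (0, 1)
  seg 2: down by d3 = 18 → (0, -17)
  seg 3: left by d2 = 9/2 → (-9/2, -17)
  seg 4: right by d10 = 707/4 → (689/4, -17)
  seg 5: right by d11 = 467/2 → (1623/4, -17)
  seg 6: up by d7 = 37 → (1623/4, 20)
  seg 7: down by d9 = 185 → (1623/4, -165)
  seg 8: down by d10 = 707/4 → (1623/4, -1367/4)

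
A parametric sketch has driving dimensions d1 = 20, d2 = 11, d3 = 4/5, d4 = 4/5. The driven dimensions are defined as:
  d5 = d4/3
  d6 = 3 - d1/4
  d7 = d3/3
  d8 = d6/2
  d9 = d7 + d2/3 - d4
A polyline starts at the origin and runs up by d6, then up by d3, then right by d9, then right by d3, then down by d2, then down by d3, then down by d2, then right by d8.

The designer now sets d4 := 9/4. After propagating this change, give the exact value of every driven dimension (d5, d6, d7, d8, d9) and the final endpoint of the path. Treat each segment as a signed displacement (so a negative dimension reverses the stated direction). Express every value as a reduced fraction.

Apply edit: d4 := 9/4
  d5 = d4/3 = 3/4
  d6 = 3 - d1/4 = -2
  d7 = d3/3 = 4/15
  d8 = d6/2 = -1
  d9 = d7 + d2/3 - d4 = 101/60
Walk from origin (0, 0):
  seg 1: up by d6 = -2 → (0, -2)
  seg 2: up by d3 = 4/5 → (0, -6/5)
  seg 3: right by d9 = 101/60 → (101/60, -6/5)
  seg 4: right by d3 = 4/5 → (149/60, -6/5)
  seg 5: down by d2 = 11 → (149/60, -61/5)
  seg 6: down by d3 = 4/5 → (149/60, -13)
  seg 7: down by d2 = 11 → (149/60, -24)
  seg 8: right by d8 = -1 → (89/60, -24)

d5 = 3/4
d6 = -2
d7 = 4/15
d8 = -1
d9 = 101/60
endpoint = (89/60, -24)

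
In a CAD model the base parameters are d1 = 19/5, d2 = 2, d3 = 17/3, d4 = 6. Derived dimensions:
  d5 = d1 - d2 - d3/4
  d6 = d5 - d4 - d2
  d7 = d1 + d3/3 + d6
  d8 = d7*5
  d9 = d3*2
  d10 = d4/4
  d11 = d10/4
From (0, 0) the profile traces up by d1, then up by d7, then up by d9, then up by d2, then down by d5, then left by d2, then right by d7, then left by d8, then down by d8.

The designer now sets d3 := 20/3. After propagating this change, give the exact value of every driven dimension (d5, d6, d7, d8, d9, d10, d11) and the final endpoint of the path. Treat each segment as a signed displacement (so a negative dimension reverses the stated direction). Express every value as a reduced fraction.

Apply edit: d3 := 20/3
  d5 = d1 - d2 - d3/4 = 2/15
  d6 = d5 - d4 - d2 = -118/15
  d7 = d1 + d3/3 + d6 = -83/45
  d8 = d7*5 = -83/9
  d9 = d3*2 = 40/3
  d10 = d4/4 = 3/2
  d11 = d10/4 = 3/8
Walk from origin (0, 0):
  seg 1: up by d1 = 19/5 → (0, 19/5)
  seg 2: up by d7 = -83/45 → (0, 88/45)
  seg 3: up by d9 = 40/3 → (0, 688/45)
  seg 4: up by d2 = 2 → (0, 778/45)
  seg 5: down by d5 = 2/15 → (0, 772/45)
  seg 6: left by d2 = 2 → (-2, 772/45)
  seg 7: right by d7 = -83/45 → (-173/45, 772/45)
  seg 8: left by d8 = -83/9 → (242/45, 772/45)
  seg 9: down by d8 = -83/9 → (242/45, 1187/45)

d5 = 2/15
d6 = -118/15
d7 = -83/45
d8 = -83/9
d9 = 40/3
d10 = 3/2
d11 = 3/8
endpoint = (242/45, 1187/45)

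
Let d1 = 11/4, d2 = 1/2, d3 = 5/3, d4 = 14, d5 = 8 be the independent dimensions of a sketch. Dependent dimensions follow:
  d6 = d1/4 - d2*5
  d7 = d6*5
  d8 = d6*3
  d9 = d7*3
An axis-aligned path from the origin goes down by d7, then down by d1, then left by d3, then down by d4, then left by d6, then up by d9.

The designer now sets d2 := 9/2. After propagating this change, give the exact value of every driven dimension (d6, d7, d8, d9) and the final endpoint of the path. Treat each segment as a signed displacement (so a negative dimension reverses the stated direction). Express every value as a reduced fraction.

d6 = -349/16
d7 = -1745/16
d8 = -1047/16
d9 = -5235/16
endpoint = (967/48, -1879/8)

Apply edit: d2 := 9/2
  d6 = d1/4 - d2*5 = -349/16
  d7 = d6*5 = -1745/16
  d8 = d6*3 = -1047/16
  d9 = d7*3 = -5235/16
Walk from origin (0, 0):
  seg 1: down by d7 = -1745/16 → (0, 1745/16)
  seg 2: down by d1 = 11/4 → (0, 1701/16)
  seg 3: left by d3 = 5/3 → (-5/3, 1701/16)
  seg 4: down by d4 = 14 → (-5/3, 1477/16)
  seg 5: left by d6 = -349/16 → (967/48, 1477/16)
  seg 6: up by d9 = -5235/16 → (967/48, -1879/8)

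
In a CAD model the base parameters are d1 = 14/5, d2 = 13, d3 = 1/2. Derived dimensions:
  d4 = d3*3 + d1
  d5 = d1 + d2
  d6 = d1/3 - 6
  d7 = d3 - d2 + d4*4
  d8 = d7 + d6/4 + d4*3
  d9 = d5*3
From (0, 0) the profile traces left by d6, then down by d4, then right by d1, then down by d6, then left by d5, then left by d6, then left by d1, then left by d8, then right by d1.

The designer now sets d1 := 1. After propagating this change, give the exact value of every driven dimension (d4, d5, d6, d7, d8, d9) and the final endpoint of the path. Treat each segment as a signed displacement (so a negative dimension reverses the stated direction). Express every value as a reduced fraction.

d4 = 5/2
d5 = 14
d6 = -17/3
d7 = -5/2
d8 = 43/12
d9 = 42
endpoint = (-21/4, 19/6)

Apply edit: d1 := 1
  d4 = d3*3 + d1 = 5/2
  d5 = d1 + d2 = 14
  d6 = d1/3 - 6 = -17/3
  d7 = d3 - d2 + d4*4 = -5/2
  d8 = d7 + d6/4 + d4*3 = 43/12
  d9 = d5*3 = 42
Walk from origin (0, 0):
  seg 1: left by d6 = -17/3 → (17/3, 0)
  seg 2: down by d4 = 5/2 → (17/3, -5/2)
  seg 3: right by d1 = 1 → (20/3, -5/2)
  seg 4: down by d6 = -17/3 → (20/3, 19/6)
  seg 5: left by d5 = 14 → (-22/3, 19/6)
  seg 6: left by d6 = -17/3 → (-5/3, 19/6)
  seg 7: left by d1 = 1 → (-8/3, 19/6)
  seg 8: left by d8 = 43/12 → (-25/4, 19/6)
  seg 9: right by d1 = 1 → (-21/4, 19/6)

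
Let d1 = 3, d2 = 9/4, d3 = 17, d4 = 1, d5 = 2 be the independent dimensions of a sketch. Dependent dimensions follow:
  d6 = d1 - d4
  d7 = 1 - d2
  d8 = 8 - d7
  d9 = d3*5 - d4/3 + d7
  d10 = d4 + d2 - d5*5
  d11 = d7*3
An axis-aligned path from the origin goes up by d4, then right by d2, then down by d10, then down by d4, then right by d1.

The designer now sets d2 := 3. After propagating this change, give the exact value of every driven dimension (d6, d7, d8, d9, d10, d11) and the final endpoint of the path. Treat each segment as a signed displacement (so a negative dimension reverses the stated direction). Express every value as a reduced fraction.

Apply edit: d2 := 3
  d6 = d1 - d4 = 2
  d7 = 1 - d2 = -2
  d8 = 8 - d7 = 10
  d9 = d3*5 - d4/3 + d7 = 248/3
  d10 = d4 + d2 - d5*5 = -6
  d11 = d7*3 = -6
Walk from origin (0, 0):
  seg 1: up by d4 = 1 → (0, 1)
  seg 2: right by d2 = 3 → (3, 1)
  seg 3: down by d10 = -6 → (3, 7)
  seg 4: down by d4 = 1 → (3, 6)
  seg 5: right by d1 = 3 → (6, 6)

d6 = 2
d7 = -2
d8 = 10
d9 = 248/3
d10 = -6
d11 = -6
endpoint = (6, 6)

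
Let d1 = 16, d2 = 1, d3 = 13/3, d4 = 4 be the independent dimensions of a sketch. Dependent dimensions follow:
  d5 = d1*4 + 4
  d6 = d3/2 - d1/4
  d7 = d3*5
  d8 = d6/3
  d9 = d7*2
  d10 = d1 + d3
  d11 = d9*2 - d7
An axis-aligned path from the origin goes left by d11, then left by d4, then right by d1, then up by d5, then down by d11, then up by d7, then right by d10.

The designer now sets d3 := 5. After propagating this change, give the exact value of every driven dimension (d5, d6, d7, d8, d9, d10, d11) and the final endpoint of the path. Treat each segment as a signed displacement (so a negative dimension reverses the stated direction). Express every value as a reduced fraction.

Apply edit: d3 := 5
  d5 = d1*4 + 4 = 68
  d6 = d3/2 - d1/4 = -3/2
  d7 = d3*5 = 25
  d8 = d6/3 = -1/2
  d9 = d7*2 = 50
  d10 = d1 + d3 = 21
  d11 = d9*2 - d7 = 75
Walk from origin (0, 0):
  seg 1: left by d11 = 75 → (-75, 0)
  seg 2: left by d4 = 4 → (-79, 0)
  seg 3: right by d1 = 16 → (-63, 0)
  seg 4: up by d5 = 68 → (-63, 68)
  seg 5: down by d11 = 75 → (-63, -7)
  seg 6: up by d7 = 25 → (-63, 18)
  seg 7: right by d10 = 21 → (-42, 18)

d5 = 68
d6 = -3/2
d7 = 25
d8 = -1/2
d9 = 50
d10 = 21
d11 = 75
endpoint = (-42, 18)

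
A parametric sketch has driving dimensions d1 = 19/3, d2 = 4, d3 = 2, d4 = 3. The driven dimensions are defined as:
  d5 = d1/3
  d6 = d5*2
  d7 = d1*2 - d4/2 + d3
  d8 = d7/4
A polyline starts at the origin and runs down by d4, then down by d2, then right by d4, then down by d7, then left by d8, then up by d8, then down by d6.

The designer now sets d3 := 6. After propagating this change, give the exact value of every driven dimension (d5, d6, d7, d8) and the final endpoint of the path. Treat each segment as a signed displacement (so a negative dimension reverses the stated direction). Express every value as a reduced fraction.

d5 = 19/9
d6 = 38/9
d7 = 103/6
d8 = 103/24
endpoint = (-31/24, -1735/72)

Apply edit: d3 := 6
  d5 = d1/3 = 19/9
  d6 = d5*2 = 38/9
  d7 = d1*2 - d4/2 + d3 = 103/6
  d8 = d7/4 = 103/24
Walk from origin (0, 0):
  seg 1: down by d4 = 3 → (0, -3)
  seg 2: down by d2 = 4 → (0, -7)
  seg 3: right by d4 = 3 → (3, -7)
  seg 4: down by d7 = 103/6 → (3, -145/6)
  seg 5: left by d8 = 103/24 → (-31/24, -145/6)
  seg 6: up by d8 = 103/24 → (-31/24, -159/8)
  seg 7: down by d6 = 38/9 → (-31/24, -1735/72)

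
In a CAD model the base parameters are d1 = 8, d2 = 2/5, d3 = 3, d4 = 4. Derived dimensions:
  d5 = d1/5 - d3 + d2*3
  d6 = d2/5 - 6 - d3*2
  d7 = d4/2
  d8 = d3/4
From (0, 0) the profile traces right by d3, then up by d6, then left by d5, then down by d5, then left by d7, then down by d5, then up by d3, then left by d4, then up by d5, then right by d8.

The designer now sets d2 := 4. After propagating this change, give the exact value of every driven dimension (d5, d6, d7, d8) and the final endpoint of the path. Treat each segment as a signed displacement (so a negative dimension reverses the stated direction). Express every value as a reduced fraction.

Apply edit: d2 := 4
  d5 = d1/5 - d3 + d2*3 = 53/5
  d6 = d2/5 - 6 - d3*2 = -56/5
  d7 = d4/2 = 2
  d8 = d3/4 = 3/4
Walk from origin (0, 0):
  seg 1: right by d3 = 3 → (3, 0)
  seg 2: up by d6 = -56/5 → (3, -56/5)
  seg 3: left by d5 = 53/5 → (-38/5, -56/5)
  seg 4: down by d5 = 53/5 → (-38/5, -109/5)
  seg 5: left by d7 = 2 → (-48/5, -109/5)
  seg 6: down by d5 = 53/5 → (-48/5, -162/5)
  seg 7: up by d3 = 3 → (-48/5, -147/5)
  seg 8: left by d4 = 4 → (-68/5, -147/5)
  seg 9: up by d5 = 53/5 → (-68/5, -94/5)
  seg 10: right by d8 = 3/4 → (-257/20, -94/5)

d5 = 53/5
d6 = -56/5
d7 = 2
d8 = 3/4
endpoint = (-257/20, -94/5)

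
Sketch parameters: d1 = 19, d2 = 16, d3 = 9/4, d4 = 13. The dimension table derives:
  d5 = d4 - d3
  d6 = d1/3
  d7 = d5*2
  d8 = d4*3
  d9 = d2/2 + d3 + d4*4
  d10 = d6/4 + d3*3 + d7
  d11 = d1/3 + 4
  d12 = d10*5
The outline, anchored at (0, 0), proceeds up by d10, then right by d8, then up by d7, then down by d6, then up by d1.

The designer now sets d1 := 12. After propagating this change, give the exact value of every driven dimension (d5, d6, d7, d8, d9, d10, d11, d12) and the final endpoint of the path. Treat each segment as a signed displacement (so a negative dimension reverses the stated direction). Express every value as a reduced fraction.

Apply edit: d1 := 12
  d5 = d4 - d3 = 43/4
  d6 = d1/3 = 4
  d7 = d5*2 = 43/2
  d8 = d4*3 = 39
  d9 = d2/2 + d3 + d4*4 = 249/4
  d10 = d6/4 + d3*3 + d7 = 117/4
  d11 = d1/3 + 4 = 8
  d12 = d10*5 = 585/4
Walk from origin (0, 0):
  seg 1: up by d10 = 117/4 → (0, 117/4)
  seg 2: right by d8 = 39 → (39, 117/4)
  seg 3: up by d7 = 43/2 → (39, 203/4)
  seg 4: down by d6 = 4 → (39, 187/4)
  seg 5: up by d1 = 12 → (39, 235/4)

d5 = 43/4
d6 = 4
d7 = 43/2
d8 = 39
d9 = 249/4
d10 = 117/4
d11 = 8
d12 = 585/4
endpoint = (39, 235/4)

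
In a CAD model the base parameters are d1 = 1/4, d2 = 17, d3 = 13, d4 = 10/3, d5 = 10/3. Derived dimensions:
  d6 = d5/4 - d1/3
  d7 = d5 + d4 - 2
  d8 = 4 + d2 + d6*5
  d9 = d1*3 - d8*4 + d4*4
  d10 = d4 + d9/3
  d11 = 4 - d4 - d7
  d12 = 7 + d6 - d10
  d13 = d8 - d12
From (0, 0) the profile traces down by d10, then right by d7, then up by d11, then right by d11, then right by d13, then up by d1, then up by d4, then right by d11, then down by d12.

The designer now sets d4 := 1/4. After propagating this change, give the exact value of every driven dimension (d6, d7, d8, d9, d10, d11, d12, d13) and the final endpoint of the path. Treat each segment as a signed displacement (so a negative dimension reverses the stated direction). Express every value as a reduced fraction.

Apply edit: d4 := 1/4
  d6 = d5/4 - d1/3 = 3/4
  d7 = d5 + d4 - 2 = 19/12
  d8 = 4 + d2 + d6*5 = 99/4
  d9 = d1*3 - d8*4 + d4*4 = -389/4
  d10 = d4 + d9/3 = -193/6
  d11 = 4 - d4 - d7 = 13/6
  d12 = 7 + d6 - d10 = 479/12
  d13 = d8 - d12 = -91/6
Walk from origin (0, 0):
  seg 1: down by d10 = -193/6 → (0, 193/6)
  seg 2: right by d7 = 19/12 → (19/12, 193/6)
  seg 3: up by d11 = 13/6 → (19/12, 103/3)
  seg 4: right by d11 = 13/6 → (15/4, 103/3)
  seg 5: right by d13 = -91/6 → (-137/12, 103/3)
  seg 6: up by d1 = 1/4 → (-137/12, 415/12)
  seg 7: up by d4 = 1/4 → (-137/12, 209/6)
  seg 8: right by d11 = 13/6 → (-37/4, 209/6)
  seg 9: down by d12 = 479/12 → (-37/4, -61/12)

d6 = 3/4
d7 = 19/12
d8 = 99/4
d9 = -389/4
d10 = -193/6
d11 = 13/6
d12 = 479/12
d13 = -91/6
endpoint = (-37/4, -61/12)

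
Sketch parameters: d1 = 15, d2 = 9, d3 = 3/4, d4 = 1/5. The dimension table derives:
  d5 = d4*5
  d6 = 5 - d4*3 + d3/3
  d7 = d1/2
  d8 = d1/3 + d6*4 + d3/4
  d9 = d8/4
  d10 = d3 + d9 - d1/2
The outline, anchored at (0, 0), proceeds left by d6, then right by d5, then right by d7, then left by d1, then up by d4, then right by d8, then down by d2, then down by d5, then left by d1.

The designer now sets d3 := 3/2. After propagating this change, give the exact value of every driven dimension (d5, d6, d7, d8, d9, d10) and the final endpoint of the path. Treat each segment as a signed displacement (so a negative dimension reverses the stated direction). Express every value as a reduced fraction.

Apply edit: d3 := 3/2
  d5 = d4*5 = 1
  d6 = 5 - d4*3 + d3/3 = 49/10
  d7 = d1/2 = 15/2
  d8 = d1/3 + d6*4 + d3/4 = 999/40
  d9 = d8/4 = 999/160
  d10 = d3 + d9 - d1/2 = 39/160
Walk from origin (0, 0):
  seg 1: left by d6 = 49/10 → (-49/10, 0)
  seg 2: right by d5 = 1 → (-39/10, 0)
  seg 3: right by d7 = 15/2 → (18/5, 0)
  seg 4: left by d1 = 15 → (-57/5, 0)
  seg 5: up by d4 = 1/5 → (-57/5, 1/5)
  seg 6: right by d8 = 999/40 → (543/40, 1/5)
  seg 7: down by d2 = 9 → (543/40, -44/5)
  seg 8: down by d5 = 1 → (543/40, -49/5)
  seg 9: left by d1 = 15 → (-57/40, -49/5)

d5 = 1
d6 = 49/10
d7 = 15/2
d8 = 999/40
d9 = 999/160
d10 = 39/160
endpoint = (-57/40, -49/5)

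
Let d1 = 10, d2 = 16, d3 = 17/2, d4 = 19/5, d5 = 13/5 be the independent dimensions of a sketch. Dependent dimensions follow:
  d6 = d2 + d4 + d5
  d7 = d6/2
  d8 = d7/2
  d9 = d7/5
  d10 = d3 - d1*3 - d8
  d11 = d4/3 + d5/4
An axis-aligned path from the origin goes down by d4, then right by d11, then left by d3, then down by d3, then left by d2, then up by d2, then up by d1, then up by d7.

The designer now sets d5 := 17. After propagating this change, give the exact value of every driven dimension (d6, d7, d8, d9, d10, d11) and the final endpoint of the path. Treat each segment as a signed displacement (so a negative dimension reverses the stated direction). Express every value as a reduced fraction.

d6 = 184/5
d7 = 92/5
d8 = 46/5
d9 = 92/25
d10 = -307/10
d11 = 331/60
endpoint = (-1139/60, 321/10)

Apply edit: d5 := 17
  d6 = d2 + d4 + d5 = 184/5
  d7 = d6/2 = 92/5
  d8 = d7/2 = 46/5
  d9 = d7/5 = 92/25
  d10 = d3 - d1*3 - d8 = -307/10
  d11 = d4/3 + d5/4 = 331/60
Walk from origin (0, 0):
  seg 1: down by d4 = 19/5 → (0, -19/5)
  seg 2: right by d11 = 331/60 → (331/60, -19/5)
  seg 3: left by d3 = 17/2 → (-179/60, -19/5)
  seg 4: down by d3 = 17/2 → (-179/60, -123/10)
  seg 5: left by d2 = 16 → (-1139/60, -123/10)
  seg 6: up by d2 = 16 → (-1139/60, 37/10)
  seg 7: up by d1 = 10 → (-1139/60, 137/10)
  seg 8: up by d7 = 92/5 → (-1139/60, 321/10)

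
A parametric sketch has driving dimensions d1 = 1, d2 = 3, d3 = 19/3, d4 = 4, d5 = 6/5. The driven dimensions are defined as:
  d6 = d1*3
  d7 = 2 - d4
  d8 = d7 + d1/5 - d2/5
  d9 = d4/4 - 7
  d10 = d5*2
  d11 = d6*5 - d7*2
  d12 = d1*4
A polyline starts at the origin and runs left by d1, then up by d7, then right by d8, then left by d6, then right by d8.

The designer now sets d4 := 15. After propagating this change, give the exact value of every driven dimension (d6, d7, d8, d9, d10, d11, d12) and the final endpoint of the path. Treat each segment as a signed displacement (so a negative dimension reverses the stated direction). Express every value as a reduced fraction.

Apply edit: d4 := 15
  d6 = d1*3 = 3
  d7 = 2 - d4 = -13
  d8 = d7 + d1/5 - d2/5 = -67/5
  d9 = d4/4 - 7 = -13/4
  d10 = d5*2 = 12/5
  d11 = d6*5 - d7*2 = 41
  d12 = d1*4 = 4
Walk from origin (0, 0):
  seg 1: left by d1 = 1 → (-1, 0)
  seg 2: up by d7 = -13 → (-1, -13)
  seg 3: right by d8 = -67/5 → (-72/5, -13)
  seg 4: left by d6 = 3 → (-87/5, -13)
  seg 5: right by d8 = -67/5 → (-154/5, -13)

d6 = 3
d7 = -13
d8 = -67/5
d9 = -13/4
d10 = 12/5
d11 = 41
d12 = 4
endpoint = (-154/5, -13)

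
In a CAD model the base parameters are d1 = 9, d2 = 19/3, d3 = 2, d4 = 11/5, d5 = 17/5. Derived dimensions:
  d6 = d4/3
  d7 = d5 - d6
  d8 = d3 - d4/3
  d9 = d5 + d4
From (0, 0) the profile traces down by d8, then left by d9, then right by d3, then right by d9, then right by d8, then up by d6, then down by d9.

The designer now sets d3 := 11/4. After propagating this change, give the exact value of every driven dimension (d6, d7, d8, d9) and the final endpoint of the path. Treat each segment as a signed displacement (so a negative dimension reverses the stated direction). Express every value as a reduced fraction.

Apply edit: d3 := 11/4
  d6 = d4/3 = 11/15
  d7 = d5 - d6 = 8/3
  d8 = d3 - d4/3 = 121/60
  d9 = d5 + d4 = 28/5
Walk from origin (0, 0):
  seg 1: down by d8 = 121/60 → (0, -121/60)
  seg 2: left by d9 = 28/5 → (-28/5, -121/60)
  seg 3: right by d3 = 11/4 → (-57/20, -121/60)
  seg 4: right by d9 = 28/5 → (11/4, -121/60)
  seg 5: right by d8 = 121/60 → (143/30, -121/60)
  seg 6: up by d6 = 11/15 → (143/30, -77/60)
  seg 7: down by d9 = 28/5 → (143/30, -413/60)

d6 = 11/15
d7 = 8/3
d8 = 121/60
d9 = 28/5
endpoint = (143/30, -413/60)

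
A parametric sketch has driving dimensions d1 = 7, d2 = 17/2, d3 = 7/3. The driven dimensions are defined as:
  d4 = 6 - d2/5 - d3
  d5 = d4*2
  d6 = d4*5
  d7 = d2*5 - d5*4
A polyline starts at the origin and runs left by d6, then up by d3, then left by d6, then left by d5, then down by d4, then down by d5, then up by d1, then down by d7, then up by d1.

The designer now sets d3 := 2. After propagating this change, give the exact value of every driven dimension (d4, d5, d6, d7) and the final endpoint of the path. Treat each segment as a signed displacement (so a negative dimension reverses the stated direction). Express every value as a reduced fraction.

Apply edit: d3 := 2
  d4 = 6 - d2/5 - d3 = 23/10
  d5 = d4*2 = 23/5
  d6 = d4*5 = 23/2
  d7 = d2*5 - d5*4 = 241/10
Walk from origin (0, 0):
  seg 1: left by d6 = 23/2 → (-23/2, 0)
  seg 2: up by d3 = 2 → (-23/2, 2)
  seg 3: left by d6 = 23/2 → (-23, 2)
  seg 4: left by d5 = 23/5 → (-138/5, 2)
  seg 5: down by d4 = 23/10 → (-138/5, -3/10)
  seg 6: down by d5 = 23/5 → (-138/5, -49/10)
  seg 7: up by d1 = 7 → (-138/5, 21/10)
  seg 8: down by d7 = 241/10 → (-138/5, -22)
  seg 9: up by d1 = 7 → (-138/5, -15)

d4 = 23/10
d5 = 23/5
d6 = 23/2
d7 = 241/10
endpoint = (-138/5, -15)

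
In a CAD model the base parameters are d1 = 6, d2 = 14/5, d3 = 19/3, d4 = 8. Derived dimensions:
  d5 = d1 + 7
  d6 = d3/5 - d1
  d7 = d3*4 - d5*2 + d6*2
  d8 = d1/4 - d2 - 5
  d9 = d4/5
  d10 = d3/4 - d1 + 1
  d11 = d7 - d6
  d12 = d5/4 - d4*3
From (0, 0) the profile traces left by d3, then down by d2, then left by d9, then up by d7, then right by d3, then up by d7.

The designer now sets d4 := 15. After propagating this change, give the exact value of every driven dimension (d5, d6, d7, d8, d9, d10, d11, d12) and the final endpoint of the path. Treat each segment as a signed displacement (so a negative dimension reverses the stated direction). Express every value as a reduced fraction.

d5 = 13
d6 = -71/15
d7 = -152/15
d8 = -63/10
d9 = 3
d10 = -41/12
d11 = -27/5
d12 = -167/4
endpoint = (-3, -346/15)

Apply edit: d4 := 15
  d5 = d1 + 7 = 13
  d6 = d3/5 - d1 = -71/15
  d7 = d3*4 - d5*2 + d6*2 = -152/15
  d8 = d1/4 - d2 - 5 = -63/10
  d9 = d4/5 = 3
  d10 = d3/4 - d1 + 1 = -41/12
  d11 = d7 - d6 = -27/5
  d12 = d5/4 - d4*3 = -167/4
Walk from origin (0, 0):
  seg 1: left by d3 = 19/3 → (-19/3, 0)
  seg 2: down by d2 = 14/5 → (-19/3, -14/5)
  seg 3: left by d9 = 3 → (-28/3, -14/5)
  seg 4: up by d7 = -152/15 → (-28/3, -194/15)
  seg 5: right by d3 = 19/3 → (-3, -194/15)
  seg 6: up by d7 = -152/15 → (-3, -346/15)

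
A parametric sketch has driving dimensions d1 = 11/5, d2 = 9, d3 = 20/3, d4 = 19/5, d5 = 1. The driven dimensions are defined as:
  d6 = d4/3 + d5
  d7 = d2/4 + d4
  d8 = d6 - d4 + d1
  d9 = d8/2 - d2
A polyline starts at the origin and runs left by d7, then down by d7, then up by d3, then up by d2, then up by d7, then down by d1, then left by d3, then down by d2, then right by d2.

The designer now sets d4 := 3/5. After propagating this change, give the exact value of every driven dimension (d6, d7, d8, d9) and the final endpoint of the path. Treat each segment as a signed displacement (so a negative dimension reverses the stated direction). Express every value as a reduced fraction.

Apply edit: d4 := 3/5
  d6 = d4/3 + d5 = 6/5
  d7 = d2/4 + d4 = 57/20
  d8 = d6 - d4 + d1 = 14/5
  d9 = d8/2 - d2 = -38/5
Walk from origin (0, 0):
  seg 1: left by d7 = 57/20 → (-57/20, 0)
  seg 2: down by d7 = 57/20 → (-57/20, -57/20)
  seg 3: up by d3 = 20/3 → (-57/20, 229/60)
  seg 4: up by d2 = 9 → (-57/20, 769/60)
  seg 5: up by d7 = 57/20 → (-57/20, 47/3)
  seg 6: down by d1 = 11/5 → (-57/20, 202/15)
  seg 7: left by d3 = 20/3 → (-571/60, 202/15)
  seg 8: down by d2 = 9 → (-571/60, 67/15)
  seg 9: right by d2 = 9 → (-31/60, 67/15)

d6 = 6/5
d7 = 57/20
d8 = 14/5
d9 = -38/5
endpoint = (-31/60, 67/15)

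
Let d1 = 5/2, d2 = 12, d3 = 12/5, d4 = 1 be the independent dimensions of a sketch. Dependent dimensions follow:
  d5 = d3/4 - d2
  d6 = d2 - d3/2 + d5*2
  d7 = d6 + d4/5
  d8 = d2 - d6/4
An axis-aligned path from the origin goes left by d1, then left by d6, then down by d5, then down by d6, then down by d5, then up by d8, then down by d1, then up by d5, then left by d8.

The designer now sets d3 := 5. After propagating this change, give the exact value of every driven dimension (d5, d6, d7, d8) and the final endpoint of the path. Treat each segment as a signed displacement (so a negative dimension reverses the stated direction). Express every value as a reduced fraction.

d5 = -43/4
d6 = -12
d7 = -59/5
d8 = 15
endpoint = (-11/2, 141/4)

Apply edit: d3 := 5
  d5 = d3/4 - d2 = -43/4
  d6 = d2 - d3/2 + d5*2 = -12
  d7 = d6 + d4/5 = -59/5
  d8 = d2 - d6/4 = 15
Walk from origin (0, 0):
  seg 1: left by d1 = 5/2 → (-5/2, 0)
  seg 2: left by d6 = -12 → (19/2, 0)
  seg 3: down by d5 = -43/4 → (19/2, 43/4)
  seg 4: down by d6 = -12 → (19/2, 91/4)
  seg 5: down by d5 = -43/4 → (19/2, 67/2)
  seg 6: up by d8 = 15 → (19/2, 97/2)
  seg 7: down by d1 = 5/2 → (19/2, 46)
  seg 8: up by d5 = -43/4 → (19/2, 141/4)
  seg 9: left by d8 = 15 → (-11/2, 141/4)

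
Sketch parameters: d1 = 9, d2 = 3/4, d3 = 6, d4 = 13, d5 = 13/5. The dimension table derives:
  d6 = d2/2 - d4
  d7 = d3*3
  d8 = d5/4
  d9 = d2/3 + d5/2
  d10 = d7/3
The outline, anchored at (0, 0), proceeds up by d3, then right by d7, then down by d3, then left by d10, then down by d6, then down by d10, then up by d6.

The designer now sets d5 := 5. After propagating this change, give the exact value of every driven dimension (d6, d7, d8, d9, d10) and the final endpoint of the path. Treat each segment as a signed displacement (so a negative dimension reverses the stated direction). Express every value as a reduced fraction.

Apply edit: d5 := 5
  d6 = d2/2 - d4 = -101/8
  d7 = d3*3 = 18
  d8 = d5/4 = 5/4
  d9 = d2/3 + d5/2 = 11/4
  d10 = d7/3 = 6
Walk from origin (0, 0):
  seg 1: up by d3 = 6 → (0, 6)
  seg 2: right by d7 = 18 → (18, 6)
  seg 3: down by d3 = 6 → (18, 0)
  seg 4: left by d10 = 6 → (12, 0)
  seg 5: down by d6 = -101/8 → (12, 101/8)
  seg 6: down by d10 = 6 → (12, 53/8)
  seg 7: up by d6 = -101/8 → (12, -6)

d6 = -101/8
d7 = 18
d8 = 5/4
d9 = 11/4
d10 = 6
endpoint = (12, -6)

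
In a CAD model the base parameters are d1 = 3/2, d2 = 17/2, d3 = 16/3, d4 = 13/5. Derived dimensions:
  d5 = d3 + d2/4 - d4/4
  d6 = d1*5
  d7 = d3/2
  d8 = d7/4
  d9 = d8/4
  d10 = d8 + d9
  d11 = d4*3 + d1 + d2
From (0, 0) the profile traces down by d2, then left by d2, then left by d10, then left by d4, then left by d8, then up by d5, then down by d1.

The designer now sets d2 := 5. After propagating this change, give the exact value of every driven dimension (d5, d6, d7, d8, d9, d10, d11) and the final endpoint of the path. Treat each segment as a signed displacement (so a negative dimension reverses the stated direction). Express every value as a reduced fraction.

d5 = 89/15
d6 = 15/2
d7 = 8/3
d8 = 2/3
d9 = 1/6
d10 = 5/6
d11 = 143/10
endpoint = (-91/10, -17/30)

Apply edit: d2 := 5
  d5 = d3 + d2/4 - d4/4 = 89/15
  d6 = d1*5 = 15/2
  d7 = d3/2 = 8/3
  d8 = d7/4 = 2/3
  d9 = d8/4 = 1/6
  d10 = d8 + d9 = 5/6
  d11 = d4*3 + d1 + d2 = 143/10
Walk from origin (0, 0):
  seg 1: down by d2 = 5 → (0, -5)
  seg 2: left by d2 = 5 → (-5, -5)
  seg 3: left by d10 = 5/6 → (-35/6, -5)
  seg 4: left by d4 = 13/5 → (-253/30, -5)
  seg 5: left by d8 = 2/3 → (-91/10, -5)
  seg 6: up by d5 = 89/15 → (-91/10, 14/15)
  seg 7: down by d1 = 3/2 → (-91/10, -17/30)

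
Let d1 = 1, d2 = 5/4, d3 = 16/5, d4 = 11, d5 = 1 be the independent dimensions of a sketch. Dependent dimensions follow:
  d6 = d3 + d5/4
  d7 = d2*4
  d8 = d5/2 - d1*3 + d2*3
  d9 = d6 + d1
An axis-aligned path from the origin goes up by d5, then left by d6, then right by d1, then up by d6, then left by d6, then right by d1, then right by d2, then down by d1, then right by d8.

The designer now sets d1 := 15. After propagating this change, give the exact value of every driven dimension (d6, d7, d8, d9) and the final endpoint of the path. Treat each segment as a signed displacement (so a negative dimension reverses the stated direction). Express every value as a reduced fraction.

d6 = 69/20
d7 = 5
d8 = -163/4
d9 = 369/20
endpoint = (-82/5, -211/20)

Apply edit: d1 := 15
  d6 = d3 + d5/4 = 69/20
  d7 = d2*4 = 5
  d8 = d5/2 - d1*3 + d2*3 = -163/4
  d9 = d6 + d1 = 369/20
Walk from origin (0, 0):
  seg 1: up by d5 = 1 → (0, 1)
  seg 2: left by d6 = 69/20 → (-69/20, 1)
  seg 3: right by d1 = 15 → (231/20, 1)
  seg 4: up by d6 = 69/20 → (231/20, 89/20)
  seg 5: left by d6 = 69/20 → (81/10, 89/20)
  seg 6: right by d1 = 15 → (231/10, 89/20)
  seg 7: right by d2 = 5/4 → (487/20, 89/20)
  seg 8: down by d1 = 15 → (487/20, -211/20)
  seg 9: right by d8 = -163/4 → (-82/5, -211/20)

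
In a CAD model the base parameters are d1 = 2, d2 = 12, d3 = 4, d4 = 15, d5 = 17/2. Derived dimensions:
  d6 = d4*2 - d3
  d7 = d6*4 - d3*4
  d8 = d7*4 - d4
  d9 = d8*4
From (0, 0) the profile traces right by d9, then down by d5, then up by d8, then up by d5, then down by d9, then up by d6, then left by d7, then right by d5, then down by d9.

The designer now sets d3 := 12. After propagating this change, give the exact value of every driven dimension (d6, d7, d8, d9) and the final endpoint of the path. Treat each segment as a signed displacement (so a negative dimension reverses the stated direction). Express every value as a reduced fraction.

Apply edit: d3 := 12
  d6 = d4*2 - d3 = 18
  d7 = d6*4 - d3*4 = 24
  d8 = d7*4 - d4 = 81
  d9 = d8*4 = 324
Walk from origin (0, 0):
  seg 1: right by d9 = 324 → (324, 0)
  seg 2: down by d5 = 17/2 → (324, -17/2)
  seg 3: up by d8 = 81 → (324, 145/2)
  seg 4: up by d5 = 17/2 → (324, 81)
  seg 5: down by d9 = 324 → (324, -243)
  seg 6: up by d6 = 18 → (324, -225)
  seg 7: left by d7 = 24 → (300, -225)
  seg 8: right by d5 = 17/2 → (617/2, -225)
  seg 9: down by d9 = 324 → (617/2, -549)

d6 = 18
d7 = 24
d8 = 81
d9 = 324
endpoint = (617/2, -549)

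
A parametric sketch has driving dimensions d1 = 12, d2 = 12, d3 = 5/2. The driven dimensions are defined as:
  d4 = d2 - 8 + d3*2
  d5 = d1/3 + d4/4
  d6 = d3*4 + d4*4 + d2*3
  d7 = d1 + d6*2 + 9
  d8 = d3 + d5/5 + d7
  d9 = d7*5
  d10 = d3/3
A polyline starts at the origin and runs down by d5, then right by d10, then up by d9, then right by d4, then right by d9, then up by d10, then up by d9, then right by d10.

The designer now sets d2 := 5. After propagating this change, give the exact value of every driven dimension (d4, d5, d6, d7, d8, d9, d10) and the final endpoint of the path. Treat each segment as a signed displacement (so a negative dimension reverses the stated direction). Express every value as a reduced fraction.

d4 = 2
d5 = 9/2
d6 = 33
d7 = 87
d8 = 452/5
d9 = 435
d10 = 5/6
endpoint = (1316/3, 2599/3)

Apply edit: d2 := 5
  d4 = d2 - 8 + d3*2 = 2
  d5 = d1/3 + d4/4 = 9/2
  d6 = d3*4 + d4*4 + d2*3 = 33
  d7 = d1 + d6*2 + 9 = 87
  d8 = d3 + d5/5 + d7 = 452/5
  d9 = d7*5 = 435
  d10 = d3/3 = 5/6
Walk from origin (0, 0):
  seg 1: down by d5 = 9/2 → (0, -9/2)
  seg 2: right by d10 = 5/6 → (5/6, -9/2)
  seg 3: up by d9 = 435 → (5/6, 861/2)
  seg 4: right by d4 = 2 → (17/6, 861/2)
  seg 5: right by d9 = 435 → (2627/6, 861/2)
  seg 6: up by d10 = 5/6 → (2627/6, 1294/3)
  seg 7: up by d9 = 435 → (2627/6, 2599/3)
  seg 8: right by d10 = 5/6 → (1316/3, 2599/3)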